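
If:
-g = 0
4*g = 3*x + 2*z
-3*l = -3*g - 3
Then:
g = 0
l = 1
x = -2*z/3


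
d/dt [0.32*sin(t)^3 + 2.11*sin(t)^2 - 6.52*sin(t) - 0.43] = (0.96*sin(t)^2 + 4.22*sin(t) - 6.52)*cos(t)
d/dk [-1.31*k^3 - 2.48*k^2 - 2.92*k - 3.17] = -3.93*k^2 - 4.96*k - 2.92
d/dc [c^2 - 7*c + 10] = 2*c - 7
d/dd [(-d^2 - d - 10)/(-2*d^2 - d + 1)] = (-d^2 - 42*d - 11)/(4*d^4 + 4*d^3 - 3*d^2 - 2*d + 1)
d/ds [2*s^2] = 4*s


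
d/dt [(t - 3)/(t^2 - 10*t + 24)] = (t^2 - 10*t - 2*(t - 5)*(t - 3) + 24)/(t^2 - 10*t + 24)^2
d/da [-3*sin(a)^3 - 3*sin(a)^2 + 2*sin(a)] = (-9*sin(a)^2 - 6*sin(a) + 2)*cos(a)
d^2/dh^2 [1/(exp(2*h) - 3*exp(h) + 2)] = ((3 - 4*exp(h))*(exp(2*h) - 3*exp(h) + 2) + 2*(2*exp(h) - 3)^2*exp(h))*exp(h)/(exp(2*h) - 3*exp(h) + 2)^3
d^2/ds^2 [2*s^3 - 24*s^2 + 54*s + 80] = 12*s - 48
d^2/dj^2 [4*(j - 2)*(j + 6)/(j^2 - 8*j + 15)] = 24*(4*j^3 - 27*j^2 + 36*j + 39)/(j^6 - 24*j^5 + 237*j^4 - 1232*j^3 + 3555*j^2 - 5400*j + 3375)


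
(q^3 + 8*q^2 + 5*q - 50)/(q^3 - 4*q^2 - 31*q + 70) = (q + 5)/(q - 7)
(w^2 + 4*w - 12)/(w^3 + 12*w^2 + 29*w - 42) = (w - 2)/(w^2 + 6*w - 7)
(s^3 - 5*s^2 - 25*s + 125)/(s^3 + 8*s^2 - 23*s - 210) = (s^2 - 25)/(s^2 + 13*s + 42)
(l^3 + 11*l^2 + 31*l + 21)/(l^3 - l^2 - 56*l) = (l^2 + 4*l + 3)/(l*(l - 8))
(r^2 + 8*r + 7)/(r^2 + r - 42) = (r + 1)/(r - 6)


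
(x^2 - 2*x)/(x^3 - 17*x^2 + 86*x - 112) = x/(x^2 - 15*x + 56)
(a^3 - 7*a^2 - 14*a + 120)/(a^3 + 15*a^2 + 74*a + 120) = (a^2 - 11*a + 30)/(a^2 + 11*a + 30)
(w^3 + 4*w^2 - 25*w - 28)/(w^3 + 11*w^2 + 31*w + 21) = (w - 4)/(w + 3)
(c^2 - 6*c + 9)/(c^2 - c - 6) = (c - 3)/(c + 2)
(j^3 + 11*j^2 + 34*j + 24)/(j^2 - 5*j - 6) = (j^2 + 10*j + 24)/(j - 6)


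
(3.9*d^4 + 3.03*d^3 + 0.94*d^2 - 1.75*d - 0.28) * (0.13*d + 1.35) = 0.507*d^5 + 5.6589*d^4 + 4.2127*d^3 + 1.0415*d^2 - 2.3989*d - 0.378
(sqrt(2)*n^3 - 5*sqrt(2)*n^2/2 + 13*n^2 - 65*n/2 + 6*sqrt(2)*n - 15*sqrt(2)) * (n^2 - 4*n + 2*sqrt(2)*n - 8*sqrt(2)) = sqrt(2)*n^5 - 13*sqrt(2)*n^4/2 + 17*n^4 - 221*n^3/2 + 42*sqrt(2)*n^3 - 208*sqrt(2)*n^2 + 194*n^2 - 156*n + 320*sqrt(2)*n + 240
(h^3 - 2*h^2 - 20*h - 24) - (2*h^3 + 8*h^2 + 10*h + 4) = -h^3 - 10*h^2 - 30*h - 28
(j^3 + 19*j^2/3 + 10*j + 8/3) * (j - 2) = j^4 + 13*j^3/3 - 8*j^2/3 - 52*j/3 - 16/3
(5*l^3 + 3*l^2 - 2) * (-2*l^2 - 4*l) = -10*l^5 - 26*l^4 - 12*l^3 + 4*l^2 + 8*l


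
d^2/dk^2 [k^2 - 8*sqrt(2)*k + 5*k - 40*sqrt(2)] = 2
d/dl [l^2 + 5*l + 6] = 2*l + 5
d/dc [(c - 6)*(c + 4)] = 2*c - 2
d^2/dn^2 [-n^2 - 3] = -2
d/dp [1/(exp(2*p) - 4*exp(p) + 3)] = 2*(2 - exp(p))*exp(p)/(exp(2*p) - 4*exp(p) + 3)^2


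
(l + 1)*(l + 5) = l^2 + 6*l + 5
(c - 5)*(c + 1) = c^2 - 4*c - 5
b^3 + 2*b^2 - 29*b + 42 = (b - 3)*(b - 2)*(b + 7)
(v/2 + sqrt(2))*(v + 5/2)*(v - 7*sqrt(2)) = v^3/2 - 5*sqrt(2)*v^2/2 + 5*v^2/4 - 14*v - 25*sqrt(2)*v/4 - 35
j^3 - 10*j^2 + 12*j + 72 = (j - 6)^2*(j + 2)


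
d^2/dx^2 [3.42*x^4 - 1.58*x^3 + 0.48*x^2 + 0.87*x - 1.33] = 41.04*x^2 - 9.48*x + 0.96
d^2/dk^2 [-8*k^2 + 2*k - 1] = -16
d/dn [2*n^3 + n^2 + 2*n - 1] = 6*n^2 + 2*n + 2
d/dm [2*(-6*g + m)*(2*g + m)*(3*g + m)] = -48*g^2 - 4*g*m + 6*m^2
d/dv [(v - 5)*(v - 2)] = 2*v - 7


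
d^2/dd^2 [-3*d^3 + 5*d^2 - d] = 10 - 18*d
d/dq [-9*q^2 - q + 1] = -18*q - 1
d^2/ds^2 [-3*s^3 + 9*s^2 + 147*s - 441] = 18 - 18*s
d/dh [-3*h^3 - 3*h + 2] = -9*h^2 - 3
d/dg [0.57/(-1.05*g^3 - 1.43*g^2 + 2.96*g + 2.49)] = (1.7955*g^2 + 1.6302*g - 1.6872)/(1.05*g^3 + 1.43*g^2 - 2.96*g - 2.49)^2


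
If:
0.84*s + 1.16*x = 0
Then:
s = -1.38095238095238*x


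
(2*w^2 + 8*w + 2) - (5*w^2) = -3*w^2 + 8*w + 2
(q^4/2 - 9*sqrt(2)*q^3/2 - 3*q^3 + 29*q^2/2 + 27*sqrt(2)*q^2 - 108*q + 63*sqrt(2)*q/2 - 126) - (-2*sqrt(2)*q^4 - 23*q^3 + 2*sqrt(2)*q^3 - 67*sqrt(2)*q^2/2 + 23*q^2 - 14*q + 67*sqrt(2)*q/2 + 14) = q^4/2 + 2*sqrt(2)*q^4 - 13*sqrt(2)*q^3/2 + 20*q^3 - 17*q^2/2 + 121*sqrt(2)*q^2/2 - 94*q - 2*sqrt(2)*q - 140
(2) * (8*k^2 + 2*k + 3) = 16*k^2 + 4*k + 6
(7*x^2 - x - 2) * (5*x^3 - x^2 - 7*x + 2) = 35*x^5 - 12*x^4 - 58*x^3 + 23*x^2 + 12*x - 4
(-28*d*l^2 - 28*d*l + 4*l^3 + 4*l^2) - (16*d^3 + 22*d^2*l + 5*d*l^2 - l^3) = -16*d^3 - 22*d^2*l - 33*d*l^2 - 28*d*l + 5*l^3 + 4*l^2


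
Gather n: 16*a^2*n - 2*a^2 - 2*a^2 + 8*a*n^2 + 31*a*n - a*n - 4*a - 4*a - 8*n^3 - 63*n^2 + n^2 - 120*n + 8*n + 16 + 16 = -4*a^2 - 8*a - 8*n^3 + n^2*(8*a - 62) + n*(16*a^2 + 30*a - 112) + 32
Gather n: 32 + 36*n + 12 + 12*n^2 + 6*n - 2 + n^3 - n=n^3 + 12*n^2 + 41*n + 42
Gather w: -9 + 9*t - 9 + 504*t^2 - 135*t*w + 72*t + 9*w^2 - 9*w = 504*t^2 + 81*t + 9*w^2 + w*(-135*t - 9) - 18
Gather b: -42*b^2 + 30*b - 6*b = -42*b^2 + 24*b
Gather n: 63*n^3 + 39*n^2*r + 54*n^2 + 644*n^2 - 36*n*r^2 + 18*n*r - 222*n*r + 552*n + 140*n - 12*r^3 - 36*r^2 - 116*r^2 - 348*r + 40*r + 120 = 63*n^3 + n^2*(39*r + 698) + n*(-36*r^2 - 204*r + 692) - 12*r^3 - 152*r^2 - 308*r + 120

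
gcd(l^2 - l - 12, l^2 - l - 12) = l^2 - l - 12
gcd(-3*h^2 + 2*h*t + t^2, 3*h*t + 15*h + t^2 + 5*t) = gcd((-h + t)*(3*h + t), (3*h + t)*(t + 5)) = 3*h + t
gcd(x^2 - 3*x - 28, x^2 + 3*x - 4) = x + 4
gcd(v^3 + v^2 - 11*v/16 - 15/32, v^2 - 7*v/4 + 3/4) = v - 3/4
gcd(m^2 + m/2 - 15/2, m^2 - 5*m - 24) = m + 3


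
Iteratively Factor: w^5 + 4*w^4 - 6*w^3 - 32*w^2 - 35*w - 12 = (w + 4)*(w^4 - 6*w^2 - 8*w - 3) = (w - 3)*(w + 4)*(w^3 + 3*w^2 + 3*w + 1) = (w - 3)*(w + 1)*(w + 4)*(w^2 + 2*w + 1) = (w - 3)*(w + 1)^2*(w + 4)*(w + 1)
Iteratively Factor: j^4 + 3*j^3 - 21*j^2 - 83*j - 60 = (j + 1)*(j^3 + 2*j^2 - 23*j - 60) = (j + 1)*(j + 3)*(j^2 - j - 20) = (j - 5)*(j + 1)*(j + 3)*(j + 4)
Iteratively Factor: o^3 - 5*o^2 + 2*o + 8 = (o + 1)*(o^2 - 6*o + 8) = (o - 2)*(o + 1)*(o - 4)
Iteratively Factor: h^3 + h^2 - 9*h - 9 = (h + 3)*(h^2 - 2*h - 3) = (h + 1)*(h + 3)*(h - 3)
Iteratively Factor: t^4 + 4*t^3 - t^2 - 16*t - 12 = (t + 2)*(t^3 + 2*t^2 - 5*t - 6) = (t + 2)*(t + 3)*(t^2 - t - 2) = (t - 2)*(t + 2)*(t + 3)*(t + 1)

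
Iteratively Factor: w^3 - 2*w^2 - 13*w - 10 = (w + 2)*(w^2 - 4*w - 5) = (w + 1)*(w + 2)*(w - 5)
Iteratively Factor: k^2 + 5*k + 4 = (k + 4)*(k + 1)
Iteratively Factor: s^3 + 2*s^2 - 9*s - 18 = (s + 2)*(s^2 - 9) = (s + 2)*(s + 3)*(s - 3)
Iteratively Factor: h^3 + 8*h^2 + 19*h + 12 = (h + 3)*(h^2 + 5*h + 4) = (h + 1)*(h + 3)*(h + 4)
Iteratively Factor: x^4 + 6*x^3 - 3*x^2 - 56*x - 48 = (x + 4)*(x^3 + 2*x^2 - 11*x - 12) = (x + 1)*(x + 4)*(x^2 + x - 12) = (x + 1)*(x + 4)^2*(x - 3)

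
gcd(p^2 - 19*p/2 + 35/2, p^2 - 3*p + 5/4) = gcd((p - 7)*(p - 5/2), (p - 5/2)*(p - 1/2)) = p - 5/2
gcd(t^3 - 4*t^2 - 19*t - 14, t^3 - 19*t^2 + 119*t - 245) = t - 7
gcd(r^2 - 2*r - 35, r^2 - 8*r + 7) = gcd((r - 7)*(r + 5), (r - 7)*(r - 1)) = r - 7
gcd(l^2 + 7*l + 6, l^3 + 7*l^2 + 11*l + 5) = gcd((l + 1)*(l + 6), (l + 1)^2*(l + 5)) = l + 1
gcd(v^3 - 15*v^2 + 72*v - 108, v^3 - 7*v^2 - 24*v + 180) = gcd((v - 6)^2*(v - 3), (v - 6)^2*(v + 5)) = v^2 - 12*v + 36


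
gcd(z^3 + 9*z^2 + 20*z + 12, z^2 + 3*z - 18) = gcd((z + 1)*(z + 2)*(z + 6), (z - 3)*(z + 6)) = z + 6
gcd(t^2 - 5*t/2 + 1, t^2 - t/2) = t - 1/2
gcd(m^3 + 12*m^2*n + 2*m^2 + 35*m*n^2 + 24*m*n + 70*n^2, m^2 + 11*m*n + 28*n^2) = m + 7*n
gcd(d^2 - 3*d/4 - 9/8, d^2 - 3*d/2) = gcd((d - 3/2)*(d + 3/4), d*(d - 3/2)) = d - 3/2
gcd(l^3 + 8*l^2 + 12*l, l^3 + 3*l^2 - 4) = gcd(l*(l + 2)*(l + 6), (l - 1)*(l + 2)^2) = l + 2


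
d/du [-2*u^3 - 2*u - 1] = -6*u^2 - 2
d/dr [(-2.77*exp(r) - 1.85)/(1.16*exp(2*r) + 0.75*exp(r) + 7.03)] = (3.2132*exp(2*r) + 4.292*exp(r) - 18.0856)*exp(r)/(1.3456*exp(4*r) + 1.74*exp(3*r) + 16.8721*exp(2*r) + 10.545*exp(r) + 49.4209)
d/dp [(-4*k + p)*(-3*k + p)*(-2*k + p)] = 26*k^2 - 18*k*p + 3*p^2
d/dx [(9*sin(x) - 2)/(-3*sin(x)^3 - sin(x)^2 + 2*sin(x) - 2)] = (54*sin(x)^3 - 9*sin(x)^2 - 4*sin(x) - 14)*cos(x)/(3*sin(x)^3 + sin(x)^2 - 2*sin(x) + 2)^2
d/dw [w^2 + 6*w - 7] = 2*w + 6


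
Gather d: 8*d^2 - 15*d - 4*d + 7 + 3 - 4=8*d^2 - 19*d + 6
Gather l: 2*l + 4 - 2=2*l + 2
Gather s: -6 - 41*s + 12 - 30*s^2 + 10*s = -30*s^2 - 31*s + 6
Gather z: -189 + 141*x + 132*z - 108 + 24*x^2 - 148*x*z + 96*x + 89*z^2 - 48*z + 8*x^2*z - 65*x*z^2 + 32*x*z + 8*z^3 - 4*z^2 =24*x^2 + 237*x + 8*z^3 + z^2*(85 - 65*x) + z*(8*x^2 - 116*x + 84) - 297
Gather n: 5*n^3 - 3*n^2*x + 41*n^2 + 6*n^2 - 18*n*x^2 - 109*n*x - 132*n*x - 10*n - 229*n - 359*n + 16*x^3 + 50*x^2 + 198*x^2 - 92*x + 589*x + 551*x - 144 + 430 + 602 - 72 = 5*n^3 + n^2*(47 - 3*x) + n*(-18*x^2 - 241*x - 598) + 16*x^3 + 248*x^2 + 1048*x + 816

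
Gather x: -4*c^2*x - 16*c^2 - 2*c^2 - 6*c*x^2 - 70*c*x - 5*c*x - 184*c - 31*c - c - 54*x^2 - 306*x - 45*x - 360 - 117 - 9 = -18*c^2 - 216*c + x^2*(-6*c - 54) + x*(-4*c^2 - 75*c - 351) - 486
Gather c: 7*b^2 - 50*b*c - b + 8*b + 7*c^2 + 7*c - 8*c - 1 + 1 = 7*b^2 + 7*b + 7*c^2 + c*(-50*b - 1)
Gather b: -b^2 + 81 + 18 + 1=100 - b^2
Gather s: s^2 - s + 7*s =s^2 + 6*s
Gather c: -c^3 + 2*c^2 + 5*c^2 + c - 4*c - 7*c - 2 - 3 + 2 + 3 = -c^3 + 7*c^2 - 10*c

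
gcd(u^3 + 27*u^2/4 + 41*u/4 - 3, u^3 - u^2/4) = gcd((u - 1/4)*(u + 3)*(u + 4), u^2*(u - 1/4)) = u - 1/4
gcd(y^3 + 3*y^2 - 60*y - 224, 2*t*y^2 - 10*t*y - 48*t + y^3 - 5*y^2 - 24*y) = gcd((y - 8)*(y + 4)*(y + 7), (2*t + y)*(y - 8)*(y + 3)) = y - 8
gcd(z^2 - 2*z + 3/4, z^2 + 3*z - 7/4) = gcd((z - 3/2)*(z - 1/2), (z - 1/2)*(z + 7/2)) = z - 1/2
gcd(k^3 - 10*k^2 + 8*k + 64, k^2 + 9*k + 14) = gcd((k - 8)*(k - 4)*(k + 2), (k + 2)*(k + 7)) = k + 2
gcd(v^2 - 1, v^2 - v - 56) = 1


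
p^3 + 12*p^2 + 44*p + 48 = (p + 2)*(p + 4)*(p + 6)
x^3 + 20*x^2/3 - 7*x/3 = x*(x - 1/3)*(x + 7)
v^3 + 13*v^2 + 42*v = v*(v + 6)*(v + 7)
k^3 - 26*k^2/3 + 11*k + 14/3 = (k - 7)*(k - 2)*(k + 1/3)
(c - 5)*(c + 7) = c^2 + 2*c - 35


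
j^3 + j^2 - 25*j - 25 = (j - 5)*(j + 1)*(j + 5)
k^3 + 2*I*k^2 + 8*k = k*(k - 2*I)*(k + 4*I)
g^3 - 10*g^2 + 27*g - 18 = (g - 6)*(g - 3)*(g - 1)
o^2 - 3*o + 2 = (o - 2)*(o - 1)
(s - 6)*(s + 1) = s^2 - 5*s - 6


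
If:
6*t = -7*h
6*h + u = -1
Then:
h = -u/6 - 1/6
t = 7*u/36 + 7/36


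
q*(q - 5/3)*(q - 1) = q^3 - 8*q^2/3 + 5*q/3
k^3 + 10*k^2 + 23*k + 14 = (k + 1)*(k + 2)*(k + 7)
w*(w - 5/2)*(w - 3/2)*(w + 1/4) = w^4 - 15*w^3/4 + 11*w^2/4 + 15*w/16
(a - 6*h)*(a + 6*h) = a^2 - 36*h^2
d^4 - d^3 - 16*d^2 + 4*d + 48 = (d - 4)*(d - 2)*(d + 2)*(d + 3)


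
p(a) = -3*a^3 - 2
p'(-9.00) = -729.00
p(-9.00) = 2185.00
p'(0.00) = 0.00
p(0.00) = -2.00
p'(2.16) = -41.99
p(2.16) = -32.23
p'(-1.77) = -28.20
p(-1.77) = 14.64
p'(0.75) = -5.06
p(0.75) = -3.27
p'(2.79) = -70.06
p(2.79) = -67.15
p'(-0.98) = -8.64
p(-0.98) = 0.82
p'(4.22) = -160.28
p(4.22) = -227.45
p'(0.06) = -0.03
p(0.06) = -2.00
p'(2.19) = -43.16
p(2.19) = -33.51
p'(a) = -9*a^2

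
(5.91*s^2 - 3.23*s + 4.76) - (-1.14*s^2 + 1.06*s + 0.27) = 7.05*s^2 - 4.29*s + 4.49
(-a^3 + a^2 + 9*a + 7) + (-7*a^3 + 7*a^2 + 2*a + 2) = -8*a^3 + 8*a^2 + 11*a + 9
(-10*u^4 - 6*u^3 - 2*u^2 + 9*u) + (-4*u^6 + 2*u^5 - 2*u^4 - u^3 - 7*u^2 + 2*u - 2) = -4*u^6 + 2*u^5 - 12*u^4 - 7*u^3 - 9*u^2 + 11*u - 2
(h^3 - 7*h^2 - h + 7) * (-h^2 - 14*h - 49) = -h^5 - 7*h^4 + 50*h^3 + 350*h^2 - 49*h - 343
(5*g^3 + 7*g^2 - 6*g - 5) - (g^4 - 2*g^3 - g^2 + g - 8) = -g^4 + 7*g^3 + 8*g^2 - 7*g + 3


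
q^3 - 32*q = q*(q - 4*sqrt(2))*(q + 4*sqrt(2))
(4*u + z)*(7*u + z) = 28*u^2 + 11*u*z + z^2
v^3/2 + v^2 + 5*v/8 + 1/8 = (v/2 + 1/2)*(v + 1/2)^2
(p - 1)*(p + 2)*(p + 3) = p^3 + 4*p^2 + p - 6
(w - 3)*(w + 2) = w^2 - w - 6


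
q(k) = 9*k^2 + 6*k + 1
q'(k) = 18*k + 6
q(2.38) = 66.26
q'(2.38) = 48.84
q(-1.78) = 18.84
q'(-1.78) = -26.04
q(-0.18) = 0.21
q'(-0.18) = 2.76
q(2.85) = 91.20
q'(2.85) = 57.30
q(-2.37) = 37.33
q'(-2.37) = -36.66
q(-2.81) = 55.20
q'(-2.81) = -44.58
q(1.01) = 16.24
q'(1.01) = 24.18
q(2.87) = 92.35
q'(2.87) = 57.66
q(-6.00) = 289.00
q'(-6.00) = -102.00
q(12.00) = 1369.00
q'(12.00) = 222.00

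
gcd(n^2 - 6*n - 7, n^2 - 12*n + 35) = n - 7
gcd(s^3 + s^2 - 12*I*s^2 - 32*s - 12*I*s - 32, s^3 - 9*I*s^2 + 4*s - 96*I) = s^2 - 12*I*s - 32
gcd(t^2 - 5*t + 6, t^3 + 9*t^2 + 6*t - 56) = t - 2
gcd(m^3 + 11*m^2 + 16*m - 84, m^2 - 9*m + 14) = m - 2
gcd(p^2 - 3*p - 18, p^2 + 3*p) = p + 3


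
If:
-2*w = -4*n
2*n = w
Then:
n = w/2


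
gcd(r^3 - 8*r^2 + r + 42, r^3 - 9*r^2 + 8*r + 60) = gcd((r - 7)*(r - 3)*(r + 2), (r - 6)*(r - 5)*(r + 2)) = r + 2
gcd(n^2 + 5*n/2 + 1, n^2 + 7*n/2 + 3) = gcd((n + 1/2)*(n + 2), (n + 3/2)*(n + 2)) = n + 2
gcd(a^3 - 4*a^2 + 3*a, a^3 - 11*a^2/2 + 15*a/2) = a^2 - 3*a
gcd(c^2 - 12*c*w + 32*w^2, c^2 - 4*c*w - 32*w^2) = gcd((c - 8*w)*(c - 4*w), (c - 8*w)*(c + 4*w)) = -c + 8*w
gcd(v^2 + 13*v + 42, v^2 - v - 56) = v + 7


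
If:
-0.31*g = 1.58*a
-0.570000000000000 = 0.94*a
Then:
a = -0.61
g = 3.09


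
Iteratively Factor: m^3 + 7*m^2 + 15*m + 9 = (m + 1)*(m^2 + 6*m + 9) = (m + 1)*(m + 3)*(m + 3)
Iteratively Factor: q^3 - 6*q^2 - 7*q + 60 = (q - 5)*(q^2 - q - 12) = (q - 5)*(q - 4)*(q + 3)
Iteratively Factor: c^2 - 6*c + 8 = (c - 4)*(c - 2)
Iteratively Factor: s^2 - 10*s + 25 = (s - 5)*(s - 5)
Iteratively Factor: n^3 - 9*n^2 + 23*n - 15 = (n - 3)*(n^2 - 6*n + 5) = (n - 3)*(n - 1)*(n - 5)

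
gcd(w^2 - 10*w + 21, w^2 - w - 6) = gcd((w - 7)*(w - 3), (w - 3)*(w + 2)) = w - 3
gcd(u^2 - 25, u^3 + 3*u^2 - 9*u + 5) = u + 5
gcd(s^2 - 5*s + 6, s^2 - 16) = 1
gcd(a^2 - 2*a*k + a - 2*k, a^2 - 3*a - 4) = a + 1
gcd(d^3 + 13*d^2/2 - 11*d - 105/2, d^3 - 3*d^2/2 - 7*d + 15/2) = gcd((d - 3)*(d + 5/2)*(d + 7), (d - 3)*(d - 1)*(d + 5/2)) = d^2 - d/2 - 15/2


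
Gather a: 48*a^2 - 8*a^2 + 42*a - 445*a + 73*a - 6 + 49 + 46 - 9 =40*a^2 - 330*a + 80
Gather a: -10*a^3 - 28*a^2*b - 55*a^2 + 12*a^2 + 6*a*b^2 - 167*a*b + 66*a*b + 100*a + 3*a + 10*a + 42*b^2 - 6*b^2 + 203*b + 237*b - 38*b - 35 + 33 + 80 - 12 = -10*a^3 + a^2*(-28*b - 43) + a*(6*b^2 - 101*b + 113) + 36*b^2 + 402*b + 66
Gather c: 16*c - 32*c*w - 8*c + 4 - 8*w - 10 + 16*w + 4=c*(8 - 32*w) + 8*w - 2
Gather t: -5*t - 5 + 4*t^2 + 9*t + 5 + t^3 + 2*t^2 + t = t^3 + 6*t^2 + 5*t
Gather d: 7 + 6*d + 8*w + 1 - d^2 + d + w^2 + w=-d^2 + 7*d + w^2 + 9*w + 8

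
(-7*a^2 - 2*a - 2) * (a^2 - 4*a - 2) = -7*a^4 + 26*a^3 + 20*a^2 + 12*a + 4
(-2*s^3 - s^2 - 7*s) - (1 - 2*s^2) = -2*s^3 + s^2 - 7*s - 1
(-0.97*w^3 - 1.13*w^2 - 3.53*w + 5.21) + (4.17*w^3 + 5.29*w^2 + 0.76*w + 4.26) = 3.2*w^3 + 4.16*w^2 - 2.77*w + 9.47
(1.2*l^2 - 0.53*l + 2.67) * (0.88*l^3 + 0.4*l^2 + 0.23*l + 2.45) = 1.056*l^5 + 0.0135999999999999*l^4 + 2.4136*l^3 + 3.8861*l^2 - 0.6844*l + 6.5415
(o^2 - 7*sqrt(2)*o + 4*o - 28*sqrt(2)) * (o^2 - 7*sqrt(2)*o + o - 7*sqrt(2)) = o^4 - 14*sqrt(2)*o^3 + 5*o^3 - 70*sqrt(2)*o^2 + 102*o^2 - 56*sqrt(2)*o + 490*o + 392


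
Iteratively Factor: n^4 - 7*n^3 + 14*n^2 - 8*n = (n - 2)*(n^3 - 5*n^2 + 4*n) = (n - 2)*(n - 1)*(n^2 - 4*n) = n*(n - 2)*(n - 1)*(n - 4)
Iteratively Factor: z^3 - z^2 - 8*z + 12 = (z + 3)*(z^2 - 4*z + 4) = (z - 2)*(z + 3)*(z - 2)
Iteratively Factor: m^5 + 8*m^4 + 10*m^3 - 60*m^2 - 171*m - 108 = (m + 1)*(m^4 + 7*m^3 + 3*m^2 - 63*m - 108) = (m + 1)*(m + 4)*(m^3 + 3*m^2 - 9*m - 27) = (m + 1)*(m + 3)*(m + 4)*(m^2 - 9) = (m + 1)*(m + 3)^2*(m + 4)*(m - 3)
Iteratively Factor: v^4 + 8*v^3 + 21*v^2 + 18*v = (v + 3)*(v^3 + 5*v^2 + 6*v) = v*(v + 3)*(v^2 + 5*v + 6) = v*(v + 2)*(v + 3)*(v + 3)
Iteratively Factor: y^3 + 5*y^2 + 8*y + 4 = (y + 2)*(y^2 + 3*y + 2) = (y + 1)*(y + 2)*(y + 2)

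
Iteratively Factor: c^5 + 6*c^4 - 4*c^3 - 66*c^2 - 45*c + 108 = (c + 3)*(c^4 + 3*c^3 - 13*c^2 - 27*c + 36) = (c + 3)^2*(c^3 - 13*c + 12) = (c - 3)*(c + 3)^2*(c^2 + 3*c - 4) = (c - 3)*(c - 1)*(c + 3)^2*(c + 4)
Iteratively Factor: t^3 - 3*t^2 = (t)*(t^2 - 3*t) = t^2*(t - 3)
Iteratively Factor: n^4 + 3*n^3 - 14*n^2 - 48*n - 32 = (n - 4)*(n^3 + 7*n^2 + 14*n + 8) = (n - 4)*(n + 2)*(n^2 + 5*n + 4) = (n - 4)*(n + 1)*(n + 2)*(n + 4)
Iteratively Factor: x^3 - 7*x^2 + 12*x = (x)*(x^2 - 7*x + 12) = x*(x - 4)*(x - 3)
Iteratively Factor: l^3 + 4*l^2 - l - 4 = (l + 4)*(l^2 - 1) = (l - 1)*(l + 4)*(l + 1)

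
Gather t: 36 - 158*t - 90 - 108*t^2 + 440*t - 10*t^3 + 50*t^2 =-10*t^3 - 58*t^2 + 282*t - 54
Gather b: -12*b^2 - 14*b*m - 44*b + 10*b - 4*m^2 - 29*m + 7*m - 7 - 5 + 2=-12*b^2 + b*(-14*m - 34) - 4*m^2 - 22*m - 10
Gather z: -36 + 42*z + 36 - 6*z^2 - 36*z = -6*z^2 + 6*z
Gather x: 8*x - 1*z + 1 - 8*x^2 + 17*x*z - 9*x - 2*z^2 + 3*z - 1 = -8*x^2 + x*(17*z - 1) - 2*z^2 + 2*z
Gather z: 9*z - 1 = 9*z - 1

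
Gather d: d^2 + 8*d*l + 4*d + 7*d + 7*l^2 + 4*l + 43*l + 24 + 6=d^2 + d*(8*l + 11) + 7*l^2 + 47*l + 30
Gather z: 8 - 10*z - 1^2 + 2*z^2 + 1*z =2*z^2 - 9*z + 7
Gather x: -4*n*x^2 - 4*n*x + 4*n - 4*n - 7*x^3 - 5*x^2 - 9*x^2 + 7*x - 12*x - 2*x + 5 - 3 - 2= -7*x^3 + x^2*(-4*n - 14) + x*(-4*n - 7)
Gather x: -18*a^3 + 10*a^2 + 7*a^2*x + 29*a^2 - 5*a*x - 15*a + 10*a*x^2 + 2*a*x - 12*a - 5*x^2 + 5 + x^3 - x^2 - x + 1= -18*a^3 + 39*a^2 - 27*a + x^3 + x^2*(10*a - 6) + x*(7*a^2 - 3*a - 1) + 6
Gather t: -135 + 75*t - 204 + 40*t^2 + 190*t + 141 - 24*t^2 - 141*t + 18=16*t^2 + 124*t - 180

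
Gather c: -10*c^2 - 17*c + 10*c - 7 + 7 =-10*c^2 - 7*c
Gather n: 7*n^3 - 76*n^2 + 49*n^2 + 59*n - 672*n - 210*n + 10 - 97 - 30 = 7*n^3 - 27*n^2 - 823*n - 117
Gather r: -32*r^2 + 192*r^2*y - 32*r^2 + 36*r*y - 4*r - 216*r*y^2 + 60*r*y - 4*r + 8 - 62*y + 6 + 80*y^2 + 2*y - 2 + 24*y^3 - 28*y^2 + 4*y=r^2*(192*y - 64) + r*(-216*y^2 + 96*y - 8) + 24*y^3 + 52*y^2 - 56*y + 12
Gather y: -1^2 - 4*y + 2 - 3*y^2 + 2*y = -3*y^2 - 2*y + 1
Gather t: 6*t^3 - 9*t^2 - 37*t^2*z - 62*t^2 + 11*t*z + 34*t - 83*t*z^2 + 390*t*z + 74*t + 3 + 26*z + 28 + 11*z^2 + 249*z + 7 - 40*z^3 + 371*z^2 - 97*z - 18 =6*t^3 + t^2*(-37*z - 71) + t*(-83*z^2 + 401*z + 108) - 40*z^3 + 382*z^2 + 178*z + 20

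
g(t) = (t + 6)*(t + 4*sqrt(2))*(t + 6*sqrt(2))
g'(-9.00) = 13.29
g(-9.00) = -5.16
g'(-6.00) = -0.85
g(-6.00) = 0.00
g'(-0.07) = 130.05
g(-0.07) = 278.80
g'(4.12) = 349.75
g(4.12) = 1247.19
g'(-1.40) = 82.33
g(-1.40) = 138.74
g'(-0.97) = 96.60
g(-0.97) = 177.17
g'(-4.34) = 14.53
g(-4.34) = 9.06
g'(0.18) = 140.20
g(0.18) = 312.57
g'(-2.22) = 58.21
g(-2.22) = 81.39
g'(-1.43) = 81.38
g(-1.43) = 136.28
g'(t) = (t + 6)*(t + 4*sqrt(2)) + (t + 6)*(t + 6*sqrt(2)) + (t + 4*sqrt(2))*(t + 6*sqrt(2)) = 3*t^2 + 12*t + 20*sqrt(2)*t + 48 + 60*sqrt(2)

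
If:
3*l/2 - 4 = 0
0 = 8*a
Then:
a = 0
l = 8/3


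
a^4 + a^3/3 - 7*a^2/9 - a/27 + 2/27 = (a - 2/3)*(a - 1/3)*(a + 1/3)*(a + 1)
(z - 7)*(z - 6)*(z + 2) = z^3 - 11*z^2 + 16*z + 84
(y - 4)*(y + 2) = y^2 - 2*y - 8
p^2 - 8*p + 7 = (p - 7)*(p - 1)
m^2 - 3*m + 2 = (m - 2)*(m - 1)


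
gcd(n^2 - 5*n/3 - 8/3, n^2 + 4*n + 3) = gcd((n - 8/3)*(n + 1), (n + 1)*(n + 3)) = n + 1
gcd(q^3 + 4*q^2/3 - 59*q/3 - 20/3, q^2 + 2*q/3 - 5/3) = 1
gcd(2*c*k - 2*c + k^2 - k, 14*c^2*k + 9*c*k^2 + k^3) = 2*c + k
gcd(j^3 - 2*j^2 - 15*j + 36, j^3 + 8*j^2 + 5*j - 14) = 1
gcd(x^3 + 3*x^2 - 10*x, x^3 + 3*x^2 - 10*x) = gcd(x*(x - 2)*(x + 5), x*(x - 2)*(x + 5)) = x^3 + 3*x^2 - 10*x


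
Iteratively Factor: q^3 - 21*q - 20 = (q - 5)*(q^2 + 5*q + 4) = (q - 5)*(q + 4)*(q + 1)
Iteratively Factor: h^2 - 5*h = (h - 5)*(h)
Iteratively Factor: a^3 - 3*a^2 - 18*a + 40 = (a - 2)*(a^2 - a - 20) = (a - 5)*(a - 2)*(a + 4)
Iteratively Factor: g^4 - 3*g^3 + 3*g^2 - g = (g - 1)*(g^3 - 2*g^2 + g) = g*(g - 1)*(g^2 - 2*g + 1) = g*(g - 1)^2*(g - 1)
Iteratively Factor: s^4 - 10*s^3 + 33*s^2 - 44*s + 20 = (s - 5)*(s^3 - 5*s^2 + 8*s - 4) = (s - 5)*(s - 2)*(s^2 - 3*s + 2) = (s - 5)*(s - 2)*(s - 1)*(s - 2)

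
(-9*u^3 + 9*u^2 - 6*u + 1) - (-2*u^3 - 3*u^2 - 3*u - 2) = -7*u^3 + 12*u^2 - 3*u + 3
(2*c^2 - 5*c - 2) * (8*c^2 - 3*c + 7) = 16*c^4 - 46*c^3 + 13*c^2 - 29*c - 14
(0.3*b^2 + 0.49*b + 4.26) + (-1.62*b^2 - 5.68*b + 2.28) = -1.32*b^2 - 5.19*b + 6.54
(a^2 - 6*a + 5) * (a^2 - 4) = a^4 - 6*a^3 + a^2 + 24*a - 20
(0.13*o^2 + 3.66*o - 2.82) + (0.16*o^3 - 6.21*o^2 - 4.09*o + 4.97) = 0.16*o^3 - 6.08*o^2 - 0.43*o + 2.15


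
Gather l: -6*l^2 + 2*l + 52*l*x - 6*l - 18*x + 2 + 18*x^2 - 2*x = -6*l^2 + l*(52*x - 4) + 18*x^2 - 20*x + 2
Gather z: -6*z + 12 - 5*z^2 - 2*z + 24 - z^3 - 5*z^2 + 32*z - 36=-z^3 - 10*z^2 + 24*z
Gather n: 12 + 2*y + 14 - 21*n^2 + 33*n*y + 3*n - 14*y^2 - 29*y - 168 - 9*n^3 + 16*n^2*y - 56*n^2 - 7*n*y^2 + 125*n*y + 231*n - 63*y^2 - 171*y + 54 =-9*n^3 + n^2*(16*y - 77) + n*(-7*y^2 + 158*y + 234) - 77*y^2 - 198*y - 88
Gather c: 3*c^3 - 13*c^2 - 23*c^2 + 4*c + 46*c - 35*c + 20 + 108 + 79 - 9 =3*c^3 - 36*c^2 + 15*c + 198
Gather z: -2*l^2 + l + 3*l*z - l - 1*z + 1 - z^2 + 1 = -2*l^2 - z^2 + z*(3*l - 1) + 2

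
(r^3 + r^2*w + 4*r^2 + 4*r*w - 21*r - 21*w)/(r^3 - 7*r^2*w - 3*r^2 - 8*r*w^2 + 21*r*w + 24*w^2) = (r + 7)/(r - 8*w)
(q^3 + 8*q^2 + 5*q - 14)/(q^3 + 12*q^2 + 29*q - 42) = (q + 2)/(q + 6)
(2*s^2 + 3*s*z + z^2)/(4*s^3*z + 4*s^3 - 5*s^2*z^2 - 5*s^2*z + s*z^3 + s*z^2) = (2*s^2 + 3*s*z + z^2)/(s*(4*s^2*z + 4*s^2 - 5*s*z^2 - 5*s*z + z^3 + z^2))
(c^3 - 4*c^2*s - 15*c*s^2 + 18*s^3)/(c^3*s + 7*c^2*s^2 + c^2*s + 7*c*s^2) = (c^3 - 4*c^2*s - 15*c*s^2 + 18*s^3)/(c*s*(c^2 + 7*c*s + c + 7*s))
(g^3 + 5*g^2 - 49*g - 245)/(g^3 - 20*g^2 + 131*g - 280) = (g^2 + 12*g + 35)/(g^2 - 13*g + 40)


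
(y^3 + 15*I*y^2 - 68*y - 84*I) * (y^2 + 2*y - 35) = y^5 + 2*y^4 + 15*I*y^4 - 103*y^3 + 30*I*y^3 - 136*y^2 - 609*I*y^2 + 2380*y - 168*I*y + 2940*I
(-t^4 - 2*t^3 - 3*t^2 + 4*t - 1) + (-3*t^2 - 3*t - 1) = -t^4 - 2*t^3 - 6*t^2 + t - 2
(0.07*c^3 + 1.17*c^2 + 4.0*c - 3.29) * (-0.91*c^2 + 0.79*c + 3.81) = -0.0637*c^5 - 1.0094*c^4 - 2.449*c^3 + 10.6116*c^2 + 12.6409*c - 12.5349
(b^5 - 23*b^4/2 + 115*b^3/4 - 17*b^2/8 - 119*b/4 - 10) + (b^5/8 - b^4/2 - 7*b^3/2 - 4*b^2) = 9*b^5/8 - 12*b^4 + 101*b^3/4 - 49*b^2/8 - 119*b/4 - 10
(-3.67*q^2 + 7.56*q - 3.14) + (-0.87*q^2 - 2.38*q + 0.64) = -4.54*q^2 + 5.18*q - 2.5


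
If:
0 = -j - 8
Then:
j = -8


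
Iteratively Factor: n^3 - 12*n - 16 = (n + 2)*(n^2 - 2*n - 8) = (n + 2)^2*(n - 4)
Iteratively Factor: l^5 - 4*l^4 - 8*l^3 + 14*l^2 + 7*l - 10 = (l - 5)*(l^4 + l^3 - 3*l^2 - l + 2) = (l - 5)*(l - 1)*(l^3 + 2*l^2 - l - 2) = (l - 5)*(l - 1)^2*(l^2 + 3*l + 2) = (l - 5)*(l - 1)^2*(l + 2)*(l + 1)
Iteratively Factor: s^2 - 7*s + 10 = (s - 2)*(s - 5)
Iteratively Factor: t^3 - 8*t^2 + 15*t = (t - 3)*(t^2 - 5*t) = t*(t - 3)*(t - 5)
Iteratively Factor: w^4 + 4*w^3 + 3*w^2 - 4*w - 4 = (w + 2)*(w^3 + 2*w^2 - w - 2) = (w + 1)*(w + 2)*(w^2 + w - 2) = (w + 1)*(w + 2)^2*(w - 1)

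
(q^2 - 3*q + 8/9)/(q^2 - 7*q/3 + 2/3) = (q - 8/3)/(q - 2)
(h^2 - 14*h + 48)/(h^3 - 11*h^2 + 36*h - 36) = (h - 8)/(h^2 - 5*h + 6)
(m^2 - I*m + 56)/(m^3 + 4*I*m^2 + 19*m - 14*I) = (m - 8*I)/(m^2 - 3*I*m - 2)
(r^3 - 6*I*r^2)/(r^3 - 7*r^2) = (r - 6*I)/(r - 7)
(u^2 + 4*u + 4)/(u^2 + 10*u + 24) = (u^2 + 4*u + 4)/(u^2 + 10*u + 24)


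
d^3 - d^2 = d^2*(d - 1)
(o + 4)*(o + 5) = o^2 + 9*o + 20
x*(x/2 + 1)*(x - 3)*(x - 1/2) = x^4/2 - 3*x^3/4 - 11*x^2/4 + 3*x/2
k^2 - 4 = (k - 2)*(k + 2)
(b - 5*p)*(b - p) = b^2 - 6*b*p + 5*p^2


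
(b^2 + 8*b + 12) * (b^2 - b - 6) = b^4 + 7*b^3 - 2*b^2 - 60*b - 72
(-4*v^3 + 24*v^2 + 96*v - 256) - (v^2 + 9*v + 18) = -4*v^3 + 23*v^2 + 87*v - 274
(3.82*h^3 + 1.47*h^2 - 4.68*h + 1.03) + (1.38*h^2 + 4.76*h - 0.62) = 3.82*h^3 + 2.85*h^2 + 0.0800000000000001*h + 0.41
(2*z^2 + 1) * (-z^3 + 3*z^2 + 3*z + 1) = -2*z^5 + 6*z^4 + 5*z^3 + 5*z^2 + 3*z + 1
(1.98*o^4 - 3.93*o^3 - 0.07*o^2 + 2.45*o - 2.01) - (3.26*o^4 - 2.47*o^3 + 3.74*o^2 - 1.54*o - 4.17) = -1.28*o^4 - 1.46*o^3 - 3.81*o^2 + 3.99*o + 2.16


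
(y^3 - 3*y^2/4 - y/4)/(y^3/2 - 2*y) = (4*y^2 - 3*y - 1)/(2*(y^2 - 4))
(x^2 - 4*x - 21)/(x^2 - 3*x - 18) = (x - 7)/(x - 6)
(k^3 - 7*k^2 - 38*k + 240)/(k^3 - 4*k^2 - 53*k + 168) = (k^2 + k - 30)/(k^2 + 4*k - 21)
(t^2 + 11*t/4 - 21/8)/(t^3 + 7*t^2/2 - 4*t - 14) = (t - 3/4)/(t^2 - 4)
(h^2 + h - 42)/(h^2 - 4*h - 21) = (-h^2 - h + 42)/(-h^2 + 4*h + 21)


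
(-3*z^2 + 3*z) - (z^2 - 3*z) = -4*z^2 + 6*z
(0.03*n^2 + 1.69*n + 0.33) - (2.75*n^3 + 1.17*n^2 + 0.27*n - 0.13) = -2.75*n^3 - 1.14*n^2 + 1.42*n + 0.46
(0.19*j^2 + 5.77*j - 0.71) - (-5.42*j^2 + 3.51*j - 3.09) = 5.61*j^2 + 2.26*j + 2.38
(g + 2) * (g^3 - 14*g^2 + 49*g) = g^4 - 12*g^3 + 21*g^2 + 98*g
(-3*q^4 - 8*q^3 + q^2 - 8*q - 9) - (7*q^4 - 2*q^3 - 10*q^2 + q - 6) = -10*q^4 - 6*q^3 + 11*q^2 - 9*q - 3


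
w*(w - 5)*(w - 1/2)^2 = w^4 - 6*w^3 + 21*w^2/4 - 5*w/4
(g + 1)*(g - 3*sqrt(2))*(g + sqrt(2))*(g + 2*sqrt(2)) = g^4 + g^3 - 14*g^2 - 12*sqrt(2)*g - 14*g - 12*sqrt(2)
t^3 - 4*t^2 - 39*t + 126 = (t - 7)*(t - 3)*(t + 6)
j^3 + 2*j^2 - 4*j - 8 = (j - 2)*(j + 2)^2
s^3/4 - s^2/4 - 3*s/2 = s*(s/4 + 1/2)*(s - 3)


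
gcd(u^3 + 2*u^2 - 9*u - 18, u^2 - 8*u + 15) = u - 3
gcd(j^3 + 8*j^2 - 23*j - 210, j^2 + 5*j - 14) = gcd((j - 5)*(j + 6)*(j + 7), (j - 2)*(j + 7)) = j + 7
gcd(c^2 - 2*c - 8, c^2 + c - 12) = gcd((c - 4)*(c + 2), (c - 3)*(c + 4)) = 1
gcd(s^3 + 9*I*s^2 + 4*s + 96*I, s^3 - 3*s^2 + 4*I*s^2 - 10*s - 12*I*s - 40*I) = s + 4*I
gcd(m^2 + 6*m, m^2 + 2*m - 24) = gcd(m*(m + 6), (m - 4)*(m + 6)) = m + 6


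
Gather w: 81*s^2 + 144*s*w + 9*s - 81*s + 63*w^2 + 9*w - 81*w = 81*s^2 - 72*s + 63*w^2 + w*(144*s - 72)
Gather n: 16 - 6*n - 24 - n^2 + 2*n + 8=-n^2 - 4*n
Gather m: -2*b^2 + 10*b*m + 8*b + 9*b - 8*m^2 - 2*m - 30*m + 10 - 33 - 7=-2*b^2 + 17*b - 8*m^2 + m*(10*b - 32) - 30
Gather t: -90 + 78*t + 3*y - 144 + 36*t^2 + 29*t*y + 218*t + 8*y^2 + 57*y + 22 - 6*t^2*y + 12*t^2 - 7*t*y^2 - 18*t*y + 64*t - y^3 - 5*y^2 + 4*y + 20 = t^2*(48 - 6*y) + t*(-7*y^2 + 11*y + 360) - y^3 + 3*y^2 + 64*y - 192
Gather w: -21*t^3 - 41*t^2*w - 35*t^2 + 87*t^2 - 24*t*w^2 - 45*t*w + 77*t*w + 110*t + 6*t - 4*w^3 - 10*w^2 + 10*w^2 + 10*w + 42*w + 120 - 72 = -21*t^3 + 52*t^2 - 24*t*w^2 + 116*t - 4*w^3 + w*(-41*t^2 + 32*t + 52) + 48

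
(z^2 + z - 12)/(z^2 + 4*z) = (z - 3)/z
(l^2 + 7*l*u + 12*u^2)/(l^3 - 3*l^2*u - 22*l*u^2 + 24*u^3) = (l + 3*u)/(l^2 - 7*l*u + 6*u^2)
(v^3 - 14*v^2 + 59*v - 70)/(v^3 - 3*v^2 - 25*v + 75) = (v^2 - 9*v + 14)/(v^2 + 2*v - 15)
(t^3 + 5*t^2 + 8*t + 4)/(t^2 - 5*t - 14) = (t^2 + 3*t + 2)/(t - 7)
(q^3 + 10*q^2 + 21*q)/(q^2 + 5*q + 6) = q*(q + 7)/(q + 2)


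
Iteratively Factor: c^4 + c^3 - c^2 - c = (c)*(c^3 + c^2 - c - 1) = c*(c - 1)*(c^2 + 2*c + 1) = c*(c - 1)*(c + 1)*(c + 1)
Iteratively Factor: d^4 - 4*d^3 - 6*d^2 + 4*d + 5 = (d + 1)*(d^3 - 5*d^2 - d + 5) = (d + 1)^2*(d^2 - 6*d + 5) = (d - 5)*(d + 1)^2*(d - 1)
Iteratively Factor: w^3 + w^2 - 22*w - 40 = (w - 5)*(w^2 + 6*w + 8) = (w - 5)*(w + 4)*(w + 2)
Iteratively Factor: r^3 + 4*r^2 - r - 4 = (r + 1)*(r^2 + 3*r - 4) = (r + 1)*(r + 4)*(r - 1)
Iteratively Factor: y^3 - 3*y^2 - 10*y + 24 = (y - 4)*(y^2 + y - 6) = (y - 4)*(y - 2)*(y + 3)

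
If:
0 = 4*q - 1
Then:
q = 1/4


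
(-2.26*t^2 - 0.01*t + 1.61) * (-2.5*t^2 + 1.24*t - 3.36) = 5.65*t^4 - 2.7774*t^3 + 3.5562*t^2 + 2.03*t - 5.4096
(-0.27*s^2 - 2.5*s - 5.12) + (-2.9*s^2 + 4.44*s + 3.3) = -3.17*s^2 + 1.94*s - 1.82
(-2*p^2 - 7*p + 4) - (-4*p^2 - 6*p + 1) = 2*p^2 - p + 3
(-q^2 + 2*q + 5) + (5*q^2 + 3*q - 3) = 4*q^2 + 5*q + 2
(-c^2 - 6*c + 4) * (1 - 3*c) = 3*c^3 + 17*c^2 - 18*c + 4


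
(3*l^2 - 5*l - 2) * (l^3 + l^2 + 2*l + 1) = 3*l^5 - 2*l^4 - l^3 - 9*l^2 - 9*l - 2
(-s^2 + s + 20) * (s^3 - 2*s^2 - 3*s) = -s^5 + 3*s^4 + 21*s^3 - 43*s^2 - 60*s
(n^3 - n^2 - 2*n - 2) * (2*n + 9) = 2*n^4 + 7*n^3 - 13*n^2 - 22*n - 18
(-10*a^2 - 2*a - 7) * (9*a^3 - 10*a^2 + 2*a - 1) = -90*a^5 + 82*a^4 - 63*a^3 + 76*a^2 - 12*a + 7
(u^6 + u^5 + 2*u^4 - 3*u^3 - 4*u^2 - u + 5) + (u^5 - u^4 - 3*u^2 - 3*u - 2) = u^6 + 2*u^5 + u^4 - 3*u^3 - 7*u^2 - 4*u + 3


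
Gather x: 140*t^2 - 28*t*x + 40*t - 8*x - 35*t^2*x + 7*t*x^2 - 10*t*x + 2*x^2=140*t^2 + 40*t + x^2*(7*t + 2) + x*(-35*t^2 - 38*t - 8)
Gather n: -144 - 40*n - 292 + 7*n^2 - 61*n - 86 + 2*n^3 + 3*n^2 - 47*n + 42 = 2*n^3 + 10*n^2 - 148*n - 480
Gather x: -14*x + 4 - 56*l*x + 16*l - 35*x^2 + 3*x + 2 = 16*l - 35*x^2 + x*(-56*l - 11) + 6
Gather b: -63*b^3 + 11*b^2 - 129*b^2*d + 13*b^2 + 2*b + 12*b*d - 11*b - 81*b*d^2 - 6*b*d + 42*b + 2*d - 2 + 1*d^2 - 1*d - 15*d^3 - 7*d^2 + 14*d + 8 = -63*b^3 + b^2*(24 - 129*d) + b*(-81*d^2 + 6*d + 33) - 15*d^3 - 6*d^2 + 15*d + 6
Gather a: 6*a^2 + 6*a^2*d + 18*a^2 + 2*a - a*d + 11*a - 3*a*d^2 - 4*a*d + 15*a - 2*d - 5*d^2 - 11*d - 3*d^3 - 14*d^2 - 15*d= a^2*(6*d + 24) + a*(-3*d^2 - 5*d + 28) - 3*d^3 - 19*d^2 - 28*d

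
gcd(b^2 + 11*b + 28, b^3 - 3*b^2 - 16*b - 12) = 1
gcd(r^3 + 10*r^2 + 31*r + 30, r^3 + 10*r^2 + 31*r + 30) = r^3 + 10*r^2 + 31*r + 30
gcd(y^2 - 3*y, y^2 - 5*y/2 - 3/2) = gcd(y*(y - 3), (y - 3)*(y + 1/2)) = y - 3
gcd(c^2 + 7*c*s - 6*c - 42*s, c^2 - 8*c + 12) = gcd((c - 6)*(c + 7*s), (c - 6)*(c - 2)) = c - 6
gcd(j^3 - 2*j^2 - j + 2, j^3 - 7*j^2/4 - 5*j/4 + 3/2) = j^2 - j - 2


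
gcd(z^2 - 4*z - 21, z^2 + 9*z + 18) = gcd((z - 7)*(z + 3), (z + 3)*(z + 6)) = z + 3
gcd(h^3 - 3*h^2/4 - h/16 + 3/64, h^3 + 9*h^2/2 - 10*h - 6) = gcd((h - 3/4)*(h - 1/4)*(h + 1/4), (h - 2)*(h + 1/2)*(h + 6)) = 1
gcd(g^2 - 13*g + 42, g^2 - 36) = g - 6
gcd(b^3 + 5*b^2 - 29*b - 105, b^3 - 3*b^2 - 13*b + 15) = b^2 - 2*b - 15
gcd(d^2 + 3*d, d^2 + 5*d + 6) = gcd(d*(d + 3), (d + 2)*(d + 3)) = d + 3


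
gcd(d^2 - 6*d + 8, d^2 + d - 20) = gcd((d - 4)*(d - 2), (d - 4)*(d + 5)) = d - 4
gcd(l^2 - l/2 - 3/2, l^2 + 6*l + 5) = l + 1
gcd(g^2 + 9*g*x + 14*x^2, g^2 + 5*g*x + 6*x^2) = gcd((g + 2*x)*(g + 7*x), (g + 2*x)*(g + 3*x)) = g + 2*x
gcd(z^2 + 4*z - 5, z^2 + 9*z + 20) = z + 5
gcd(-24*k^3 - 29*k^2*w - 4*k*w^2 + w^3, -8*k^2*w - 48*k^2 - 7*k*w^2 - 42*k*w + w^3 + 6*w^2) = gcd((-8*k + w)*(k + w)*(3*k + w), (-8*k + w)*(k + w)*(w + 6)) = -8*k^2 - 7*k*w + w^2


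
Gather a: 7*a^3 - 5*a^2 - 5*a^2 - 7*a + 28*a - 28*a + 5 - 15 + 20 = 7*a^3 - 10*a^2 - 7*a + 10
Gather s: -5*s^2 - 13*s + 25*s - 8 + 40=-5*s^2 + 12*s + 32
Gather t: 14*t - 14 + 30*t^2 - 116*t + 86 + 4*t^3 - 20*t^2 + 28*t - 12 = 4*t^3 + 10*t^2 - 74*t + 60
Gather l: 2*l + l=3*l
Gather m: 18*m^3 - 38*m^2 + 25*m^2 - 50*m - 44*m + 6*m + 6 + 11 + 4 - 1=18*m^3 - 13*m^2 - 88*m + 20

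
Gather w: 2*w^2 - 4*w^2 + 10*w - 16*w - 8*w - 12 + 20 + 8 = -2*w^2 - 14*w + 16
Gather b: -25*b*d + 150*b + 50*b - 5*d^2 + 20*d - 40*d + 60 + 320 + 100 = b*(200 - 25*d) - 5*d^2 - 20*d + 480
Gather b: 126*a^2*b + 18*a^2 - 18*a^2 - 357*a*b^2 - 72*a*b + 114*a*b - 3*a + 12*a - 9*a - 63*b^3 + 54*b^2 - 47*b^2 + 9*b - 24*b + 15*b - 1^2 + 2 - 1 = -63*b^3 + b^2*(7 - 357*a) + b*(126*a^2 + 42*a)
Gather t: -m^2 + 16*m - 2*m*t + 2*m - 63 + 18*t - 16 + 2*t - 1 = -m^2 + 18*m + t*(20 - 2*m) - 80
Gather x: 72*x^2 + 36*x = 72*x^2 + 36*x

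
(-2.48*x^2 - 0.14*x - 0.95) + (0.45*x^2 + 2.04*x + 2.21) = -2.03*x^2 + 1.9*x + 1.26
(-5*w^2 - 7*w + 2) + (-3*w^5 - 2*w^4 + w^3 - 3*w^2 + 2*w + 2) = -3*w^5 - 2*w^4 + w^3 - 8*w^2 - 5*w + 4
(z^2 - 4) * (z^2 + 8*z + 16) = z^4 + 8*z^3 + 12*z^2 - 32*z - 64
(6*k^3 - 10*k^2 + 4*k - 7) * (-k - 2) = -6*k^4 - 2*k^3 + 16*k^2 - k + 14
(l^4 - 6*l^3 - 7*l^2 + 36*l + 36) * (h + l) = h*l^4 - 6*h*l^3 - 7*h*l^2 + 36*h*l + 36*h + l^5 - 6*l^4 - 7*l^3 + 36*l^2 + 36*l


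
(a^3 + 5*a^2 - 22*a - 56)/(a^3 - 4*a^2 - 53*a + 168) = (a^2 - 2*a - 8)/(a^2 - 11*a + 24)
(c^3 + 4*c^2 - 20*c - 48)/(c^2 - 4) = (c^2 + 2*c - 24)/(c - 2)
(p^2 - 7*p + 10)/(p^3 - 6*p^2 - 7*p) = (-p^2 + 7*p - 10)/(p*(-p^2 + 6*p + 7))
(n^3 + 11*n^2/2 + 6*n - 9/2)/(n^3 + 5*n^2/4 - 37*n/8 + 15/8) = 4*(n + 3)/(4*n - 5)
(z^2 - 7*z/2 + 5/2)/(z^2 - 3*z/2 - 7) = (-2*z^2 + 7*z - 5)/(-2*z^2 + 3*z + 14)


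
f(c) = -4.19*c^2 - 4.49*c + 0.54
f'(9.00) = -79.91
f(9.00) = -379.26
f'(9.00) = -79.91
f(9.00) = -379.26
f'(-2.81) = 19.06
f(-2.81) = -19.93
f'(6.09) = -55.52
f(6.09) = -182.20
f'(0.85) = -11.61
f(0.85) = -6.30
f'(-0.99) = 3.81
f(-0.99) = 0.88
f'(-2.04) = 12.61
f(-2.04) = -7.74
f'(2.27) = -23.51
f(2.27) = -31.24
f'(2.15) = -22.51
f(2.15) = -28.48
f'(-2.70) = 18.14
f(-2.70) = -17.88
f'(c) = -8.38*c - 4.49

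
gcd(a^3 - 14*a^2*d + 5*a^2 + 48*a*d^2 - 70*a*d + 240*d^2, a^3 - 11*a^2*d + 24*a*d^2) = a - 8*d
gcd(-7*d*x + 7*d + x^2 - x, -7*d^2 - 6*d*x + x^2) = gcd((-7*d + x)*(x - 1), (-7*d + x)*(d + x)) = -7*d + x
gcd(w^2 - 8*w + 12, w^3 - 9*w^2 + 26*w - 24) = w - 2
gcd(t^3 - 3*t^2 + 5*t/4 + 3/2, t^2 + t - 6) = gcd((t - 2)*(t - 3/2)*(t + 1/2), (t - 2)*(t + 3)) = t - 2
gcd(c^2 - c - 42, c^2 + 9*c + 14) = 1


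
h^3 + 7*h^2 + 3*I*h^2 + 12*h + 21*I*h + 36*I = (h + 3)*(h + 4)*(h + 3*I)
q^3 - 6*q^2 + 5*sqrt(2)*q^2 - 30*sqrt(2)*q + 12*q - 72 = (q - 6)*(q + 2*sqrt(2))*(q + 3*sqrt(2))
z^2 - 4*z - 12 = (z - 6)*(z + 2)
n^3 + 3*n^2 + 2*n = n*(n + 1)*(n + 2)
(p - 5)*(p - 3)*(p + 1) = p^3 - 7*p^2 + 7*p + 15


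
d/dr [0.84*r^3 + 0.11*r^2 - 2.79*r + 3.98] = 2.52*r^2 + 0.22*r - 2.79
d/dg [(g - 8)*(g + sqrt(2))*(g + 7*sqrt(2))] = 3*g^2 - 16*g + 16*sqrt(2)*g - 64*sqrt(2) + 14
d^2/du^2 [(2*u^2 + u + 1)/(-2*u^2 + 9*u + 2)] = 2*(-40*u^3 - 36*u^2 + 42*u - 75)/(8*u^6 - 108*u^5 + 462*u^4 - 513*u^3 - 462*u^2 - 108*u - 8)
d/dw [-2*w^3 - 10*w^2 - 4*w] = -6*w^2 - 20*w - 4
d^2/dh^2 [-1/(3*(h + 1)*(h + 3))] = 2*(-(h + 1)^2 - (h + 1)*(h + 3) - (h + 3)^2)/(3*(h + 1)^3*(h + 3)^3)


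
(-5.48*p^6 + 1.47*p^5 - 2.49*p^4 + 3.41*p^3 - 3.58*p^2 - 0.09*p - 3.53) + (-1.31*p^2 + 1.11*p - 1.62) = -5.48*p^6 + 1.47*p^5 - 2.49*p^4 + 3.41*p^3 - 4.89*p^2 + 1.02*p - 5.15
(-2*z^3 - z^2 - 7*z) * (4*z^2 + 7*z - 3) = -8*z^5 - 18*z^4 - 29*z^3 - 46*z^2 + 21*z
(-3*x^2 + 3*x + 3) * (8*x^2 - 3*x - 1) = -24*x^4 + 33*x^3 + 18*x^2 - 12*x - 3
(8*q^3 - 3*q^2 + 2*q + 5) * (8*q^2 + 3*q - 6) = 64*q^5 - 41*q^3 + 64*q^2 + 3*q - 30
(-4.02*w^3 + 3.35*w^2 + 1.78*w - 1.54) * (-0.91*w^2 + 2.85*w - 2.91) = 3.6582*w^5 - 14.5055*w^4 + 19.6259*w^3 - 3.2741*w^2 - 9.5688*w + 4.4814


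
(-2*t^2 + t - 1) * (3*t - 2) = -6*t^3 + 7*t^2 - 5*t + 2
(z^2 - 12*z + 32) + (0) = z^2 - 12*z + 32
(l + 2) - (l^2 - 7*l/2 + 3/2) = -l^2 + 9*l/2 + 1/2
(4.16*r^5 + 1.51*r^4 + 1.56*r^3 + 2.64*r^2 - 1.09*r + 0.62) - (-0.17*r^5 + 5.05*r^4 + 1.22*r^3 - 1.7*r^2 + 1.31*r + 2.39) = 4.33*r^5 - 3.54*r^4 + 0.34*r^3 + 4.34*r^2 - 2.4*r - 1.77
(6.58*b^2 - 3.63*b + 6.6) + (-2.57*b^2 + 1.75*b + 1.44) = 4.01*b^2 - 1.88*b + 8.04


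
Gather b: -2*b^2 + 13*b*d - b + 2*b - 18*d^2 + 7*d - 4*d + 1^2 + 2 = -2*b^2 + b*(13*d + 1) - 18*d^2 + 3*d + 3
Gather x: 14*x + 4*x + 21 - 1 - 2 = 18*x + 18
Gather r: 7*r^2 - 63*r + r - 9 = 7*r^2 - 62*r - 9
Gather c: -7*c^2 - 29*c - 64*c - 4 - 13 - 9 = -7*c^2 - 93*c - 26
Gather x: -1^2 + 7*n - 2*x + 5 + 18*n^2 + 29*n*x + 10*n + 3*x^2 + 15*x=18*n^2 + 17*n + 3*x^2 + x*(29*n + 13) + 4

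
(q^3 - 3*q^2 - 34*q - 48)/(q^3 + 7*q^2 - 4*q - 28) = (q^2 - 5*q - 24)/(q^2 + 5*q - 14)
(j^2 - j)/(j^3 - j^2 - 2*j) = (1 - j)/(-j^2 + j + 2)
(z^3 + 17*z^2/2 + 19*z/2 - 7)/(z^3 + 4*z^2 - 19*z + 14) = (z^2 + 3*z/2 - 1)/(z^2 - 3*z + 2)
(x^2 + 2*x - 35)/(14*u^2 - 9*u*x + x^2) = (x^2 + 2*x - 35)/(14*u^2 - 9*u*x + x^2)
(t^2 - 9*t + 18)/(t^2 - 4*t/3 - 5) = 3*(t - 6)/(3*t + 5)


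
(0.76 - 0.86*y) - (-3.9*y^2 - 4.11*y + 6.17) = 3.9*y^2 + 3.25*y - 5.41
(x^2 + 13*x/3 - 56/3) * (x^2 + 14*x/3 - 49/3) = x^4 + 9*x^3 - 133*x^2/9 - 1421*x/9 + 2744/9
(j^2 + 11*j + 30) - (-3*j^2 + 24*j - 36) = 4*j^2 - 13*j + 66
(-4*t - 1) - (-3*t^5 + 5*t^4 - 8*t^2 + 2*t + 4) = 3*t^5 - 5*t^4 + 8*t^2 - 6*t - 5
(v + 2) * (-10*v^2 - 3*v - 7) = -10*v^3 - 23*v^2 - 13*v - 14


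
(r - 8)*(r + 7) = r^2 - r - 56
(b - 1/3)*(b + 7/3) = b^2 + 2*b - 7/9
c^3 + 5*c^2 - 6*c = c*(c - 1)*(c + 6)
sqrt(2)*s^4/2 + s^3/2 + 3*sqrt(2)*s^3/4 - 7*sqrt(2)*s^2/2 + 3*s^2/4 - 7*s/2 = s*(s - 2)*(s + 7/2)*(sqrt(2)*s/2 + 1/2)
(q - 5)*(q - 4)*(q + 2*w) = q^3 + 2*q^2*w - 9*q^2 - 18*q*w + 20*q + 40*w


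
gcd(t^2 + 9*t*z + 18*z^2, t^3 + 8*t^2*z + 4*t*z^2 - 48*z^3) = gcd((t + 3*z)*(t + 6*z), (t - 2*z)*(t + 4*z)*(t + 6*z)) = t + 6*z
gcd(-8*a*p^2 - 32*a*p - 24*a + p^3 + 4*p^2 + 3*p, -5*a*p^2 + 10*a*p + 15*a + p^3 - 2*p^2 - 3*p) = p + 1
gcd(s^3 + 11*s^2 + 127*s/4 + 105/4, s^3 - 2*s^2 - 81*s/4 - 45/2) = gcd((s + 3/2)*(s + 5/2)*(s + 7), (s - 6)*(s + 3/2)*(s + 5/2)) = s^2 + 4*s + 15/4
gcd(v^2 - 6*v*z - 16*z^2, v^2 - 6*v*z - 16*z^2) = -v^2 + 6*v*z + 16*z^2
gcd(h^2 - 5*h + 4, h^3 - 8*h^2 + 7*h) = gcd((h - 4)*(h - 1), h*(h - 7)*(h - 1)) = h - 1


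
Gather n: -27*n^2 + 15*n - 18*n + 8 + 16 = -27*n^2 - 3*n + 24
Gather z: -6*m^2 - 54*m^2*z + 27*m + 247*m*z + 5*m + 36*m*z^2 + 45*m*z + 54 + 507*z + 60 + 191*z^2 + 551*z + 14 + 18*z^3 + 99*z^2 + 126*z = -6*m^2 + 32*m + 18*z^3 + z^2*(36*m + 290) + z*(-54*m^2 + 292*m + 1184) + 128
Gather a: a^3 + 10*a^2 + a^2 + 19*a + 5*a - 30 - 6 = a^3 + 11*a^2 + 24*a - 36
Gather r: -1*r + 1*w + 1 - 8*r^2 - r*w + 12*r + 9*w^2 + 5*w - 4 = -8*r^2 + r*(11 - w) + 9*w^2 + 6*w - 3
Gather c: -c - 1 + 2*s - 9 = -c + 2*s - 10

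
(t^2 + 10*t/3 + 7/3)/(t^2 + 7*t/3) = (t + 1)/t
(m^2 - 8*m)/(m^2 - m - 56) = m/(m + 7)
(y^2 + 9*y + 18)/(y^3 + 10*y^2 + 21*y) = (y + 6)/(y*(y + 7))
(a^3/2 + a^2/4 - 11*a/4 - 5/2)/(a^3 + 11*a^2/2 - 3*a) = (2*a^3 + a^2 - 11*a - 10)/(2*a*(2*a^2 + 11*a - 6))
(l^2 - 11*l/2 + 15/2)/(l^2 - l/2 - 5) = (l - 3)/(l + 2)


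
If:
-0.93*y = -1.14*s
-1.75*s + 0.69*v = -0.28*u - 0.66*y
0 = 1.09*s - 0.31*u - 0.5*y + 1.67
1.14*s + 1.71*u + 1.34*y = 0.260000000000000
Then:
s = -1.65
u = 2.84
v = -3.41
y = -2.03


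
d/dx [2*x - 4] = 2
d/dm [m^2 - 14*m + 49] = 2*m - 14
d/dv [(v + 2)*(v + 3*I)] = 2*v + 2 + 3*I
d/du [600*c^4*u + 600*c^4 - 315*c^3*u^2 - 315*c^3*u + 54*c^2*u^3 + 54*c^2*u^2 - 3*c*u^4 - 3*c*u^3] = 3*c*(200*c^3 - 210*c^2*u - 105*c^2 + 54*c*u^2 + 36*c*u - 4*u^3 - 3*u^2)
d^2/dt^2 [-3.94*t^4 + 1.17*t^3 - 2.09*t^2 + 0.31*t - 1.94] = -47.28*t^2 + 7.02*t - 4.18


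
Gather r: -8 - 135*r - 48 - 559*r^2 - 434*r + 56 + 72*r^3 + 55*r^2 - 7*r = 72*r^3 - 504*r^2 - 576*r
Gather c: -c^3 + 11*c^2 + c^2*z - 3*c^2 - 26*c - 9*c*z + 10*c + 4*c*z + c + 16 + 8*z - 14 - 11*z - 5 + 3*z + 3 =-c^3 + c^2*(z + 8) + c*(-5*z - 15)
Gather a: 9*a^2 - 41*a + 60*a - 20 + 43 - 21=9*a^2 + 19*a + 2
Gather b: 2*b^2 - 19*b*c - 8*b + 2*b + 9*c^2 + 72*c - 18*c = 2*b^2 + b*(-19*c - 6) + 9*c^2 + 54*c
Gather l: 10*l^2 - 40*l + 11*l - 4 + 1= 10*l^2 - 29*l - 3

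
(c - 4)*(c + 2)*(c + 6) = c^3 + 4*c^2 - 20*c - 48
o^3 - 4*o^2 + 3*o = o*(o - 3)*(o - 1)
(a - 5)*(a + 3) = a^2 - 2*a - 15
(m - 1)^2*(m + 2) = m^3 - 3*m + 2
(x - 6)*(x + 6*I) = x^2 - 6*x + 6*I*x - 36*I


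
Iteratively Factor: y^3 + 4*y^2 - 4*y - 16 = (y - 2)*(y^2 + 6*y + 8) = (y - 2)*(y + 2)*(y + 4)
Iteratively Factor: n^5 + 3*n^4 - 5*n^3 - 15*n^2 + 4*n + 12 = (n - 1)*(n^4 + 4*n^3 - n^2 - 16*n - 12) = (n - 1)*(n + 1)*(n^3 + 3*n^2 - 4*n - 12) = (n - 2)*(n - 1)*(n + 1)*(n^2 + 5*n + 6) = (n - 2)*(n - 1)*(n + 1)*(n + 3)*(n + 2)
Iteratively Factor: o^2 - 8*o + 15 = (o - 5)*(o - 3)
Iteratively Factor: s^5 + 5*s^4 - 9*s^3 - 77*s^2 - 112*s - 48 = (s + 1)*(s^4 + 4*s^3 - 13*s^2 - 64*s - 48) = (s + 1)*(s + 3)*(s^3 + s^2 - 16*s - 16) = (s + 1)^2*(s + 3)*(s^2 - 16) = (s - 4)*(s + 1)^2*(s + 3)*(s + 4)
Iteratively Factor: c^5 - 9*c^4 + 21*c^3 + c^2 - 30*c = (c - 5)*(c^4 - 4*c^3 + c^2 + 6*c) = (c - 5)*(c - 2)*(c^3 - 2*c^2 - 3*c) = c*(c - 5)*(c - 2)*(c^2 - 2*c - 3) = c*(c - 5)*(c - 2)*(c + 1)*(c - 3)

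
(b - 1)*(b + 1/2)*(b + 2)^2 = b^4 + 7*b^3/2 + 3*b^2/2 - 4*b - 2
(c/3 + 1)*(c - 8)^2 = c^3/3 - 13*c^2/3 + 16*c/3 + 64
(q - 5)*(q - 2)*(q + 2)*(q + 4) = q^4 - q^3 - 24*q^2 + 4*q + 80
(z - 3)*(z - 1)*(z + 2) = z^3 - 2*z^2 - 5*z + 6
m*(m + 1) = m^2 + m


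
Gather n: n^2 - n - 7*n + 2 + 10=n^2 - 8*n + 12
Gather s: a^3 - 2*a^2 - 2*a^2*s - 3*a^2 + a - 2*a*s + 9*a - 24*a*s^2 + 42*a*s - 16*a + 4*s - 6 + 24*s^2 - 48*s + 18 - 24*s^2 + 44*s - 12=a^3 - 5*a^2 - 24*a*s^2 - 6*a + s*(-2*a^2 + 40*a)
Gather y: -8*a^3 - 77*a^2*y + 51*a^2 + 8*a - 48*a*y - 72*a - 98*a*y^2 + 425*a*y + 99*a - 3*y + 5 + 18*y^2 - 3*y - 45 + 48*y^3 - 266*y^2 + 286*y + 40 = -8*a^3 + 51*a^2 + 35*a + 48*y^3 + y^2*(-98*a - 248) + y*(-77*a^2 + 377*a + 280)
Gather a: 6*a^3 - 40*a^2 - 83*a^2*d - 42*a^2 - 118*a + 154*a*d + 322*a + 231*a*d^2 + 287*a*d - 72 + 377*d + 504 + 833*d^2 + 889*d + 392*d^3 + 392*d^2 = 6*a^3 + a^2*(-83*d - 82) + a*(231*d^2 + 441*d + 204) + 392*d^3 + 1225*d^2 + 1266*d + 432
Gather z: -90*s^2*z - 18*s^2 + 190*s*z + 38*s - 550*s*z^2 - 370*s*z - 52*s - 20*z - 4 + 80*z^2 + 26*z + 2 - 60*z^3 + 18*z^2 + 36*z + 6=-18*s^2 - 14*s - 60*z^3 + z^2*(98 - 550*s) + z*(-90*s^2 - 180*s + 42) + 4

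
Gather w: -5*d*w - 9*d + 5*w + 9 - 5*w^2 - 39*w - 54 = -9*d - 5*w^2 + w*(-5*d - 34) - 45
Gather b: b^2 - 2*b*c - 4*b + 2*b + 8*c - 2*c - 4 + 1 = b^2 + b*(-2*c - 2) + 6*c - 3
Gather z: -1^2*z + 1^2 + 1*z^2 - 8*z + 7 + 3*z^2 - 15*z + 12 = 4*z^2 - 24*z + 20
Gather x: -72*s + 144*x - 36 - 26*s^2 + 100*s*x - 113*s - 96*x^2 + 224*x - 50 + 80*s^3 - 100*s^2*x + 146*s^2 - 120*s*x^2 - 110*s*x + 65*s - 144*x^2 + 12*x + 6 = 80*s^3 + 120*s^2 - 120*s + x^2*(-120*s - 240) + x*(-100*s^2 - 10*s + 380) - 80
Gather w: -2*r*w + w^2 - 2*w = w^2 + w*(-2*r - 2)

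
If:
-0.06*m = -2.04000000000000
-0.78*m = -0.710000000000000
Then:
No Solution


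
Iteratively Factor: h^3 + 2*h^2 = (h + 2)*(h^2) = h*(h + 2)*(h)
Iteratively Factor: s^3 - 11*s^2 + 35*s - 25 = (s - 5)*(s^2 - 6*s + 5) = (s - 5)*(s - 1)*(s - 5)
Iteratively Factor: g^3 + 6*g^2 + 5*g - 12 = (g + 3)*(g^2 + 3*g - 4) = (g + 3)*(g + 4)*(g - 1)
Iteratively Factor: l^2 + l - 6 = (l - 2)*(l + 3)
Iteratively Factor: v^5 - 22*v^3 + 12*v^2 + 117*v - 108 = (v - 1)*(v^4 + v^3 - 21*v^2 - 9*v + 108) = (v - 3)*(v - 1)*(v^3 + 4*v^2 - 9*v - 36) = (v - 3)*(v - 1)*(v + 3)*(v^2 + v - 12) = (v - 3)*(v - 1)*(v + 3)*(v + 4)*(v - 3)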